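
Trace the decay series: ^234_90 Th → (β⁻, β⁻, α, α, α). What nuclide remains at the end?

Start: (A, Z) = (234, 90).
After β⁻: (234, 91).
After β⁻: (234, 92).
After α: (230, 90).
After α: (226, 88).
After α: (222, 86).
Z = 86 is radon.

Rn-222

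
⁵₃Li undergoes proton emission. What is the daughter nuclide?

He-4

Proton emission: mass number changes by -1, atomic number by -1.
A: 5 − 1 = 4; Z: 3 − 1 = 2.
Z = 2 is helium, so the daughter is ⁴₂He.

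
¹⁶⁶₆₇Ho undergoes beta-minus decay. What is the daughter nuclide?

Beta-minus decay: mass number changes by +0, atomic number by +1.
A: 166 = 166; Z: 67 + 1 = 68.
Z = 68 is erbium, so the daughter is ¹⁶⁶₆₈Er.

Er-166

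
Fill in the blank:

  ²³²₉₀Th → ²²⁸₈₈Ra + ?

Conserve mass number: 232 = 228 + A, so A = 4.
Conserve atomic number: 90 = 88 + Z, so Z = 2.
A = 4 and Z = 2 is ⁴₂He — an alpha particle.

alpha particle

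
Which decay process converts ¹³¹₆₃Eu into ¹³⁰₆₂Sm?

ΔA = 130 − 131 = -1; ΔZ = 62 − 63 = -1.
A drops by 1 and Z drops by 1 — a proton was emitted.

proton emission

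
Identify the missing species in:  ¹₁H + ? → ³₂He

Conserve mass number: 1 + A = 3, so A = 2.
Conserve atomic number: 1 + Z = 2, so Z = 1.
A = 2 and Z = 1 is ²₁H — a deuteron.

deuteron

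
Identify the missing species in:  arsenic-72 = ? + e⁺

Conserve mass number: 72 = A + 0, so A = 72.
Conserve atomic number: 33 = Z + 1, so Z = 32.
Z = 32 is germanium, so the species is germanium-72.

Ge-72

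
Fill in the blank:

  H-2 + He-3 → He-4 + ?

proton

Conserve mass number: 2 + 3 = 4 + A, so A = 1.
Conserve atomic number: 1 + 2 = 2 + Z, so Z = 1.
A = 1 and Z = 1 is H-1 — a proton.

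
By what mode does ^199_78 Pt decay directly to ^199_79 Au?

ΔA = 199 − 199 = 0; ΔZ = 79 − 78 = +1.
A is unchanged and Z rises by 1 — a neutron has become a proton (β⁻ decay).

beta-minus decay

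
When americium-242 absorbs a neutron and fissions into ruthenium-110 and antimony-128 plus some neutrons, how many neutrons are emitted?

Conserve mass number: 243 = 110 + 128 + k, so k = 243 − 238 = 5.
Check atomic number: 95 = 44 + 51 + 0 = 95. ✓

5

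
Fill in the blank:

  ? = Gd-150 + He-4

Conserve mass number: A = 150 + 4, so A = 154.
Conserve atomic number: Z = 64 + 2, so Z = 66.
Z = 66 is dysprosium, so the species is Dy-154.

Dy-154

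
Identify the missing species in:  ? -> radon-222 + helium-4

Ra-226

Conserve mass number: A = 222 + 4, so A = 226.
Conserve atomic number: Z = 86 + 2, so Z = 88.
Z = 88 is radium, so the species is radium-226.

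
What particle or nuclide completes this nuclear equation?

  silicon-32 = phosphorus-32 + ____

Conserve mass number: 32 = 32 + A, so A = 0.
Conserve atomic number: 14 = 15 + Z, so Z = -1.
A = 0 and Z = -1 is e⁻ — a beta-minus particle.

beta-minus particle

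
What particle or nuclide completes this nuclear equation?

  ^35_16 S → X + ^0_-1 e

Conserve mass number: 35 = A + 0, so A = 35.
Conserve atomic number: 16 = Z − 1, so Z = 17.
Z = 17 is chlorine, so the species is ^35_17 Cl.

Cl-35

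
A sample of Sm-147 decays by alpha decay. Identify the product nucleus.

Nd-143

Alpha decay: mass number changes by -4, atomic number by -2.
A: 147 − 4 = 143; Z: 62 − 2 = 60.
Z = 60 is neodymium, so the daughter is Nd-143.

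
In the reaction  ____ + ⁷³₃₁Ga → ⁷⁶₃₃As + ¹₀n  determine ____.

Conserve mass number: A + 73 = 76 + 1, so A = 4.
Conserve atomic number: Z + 31 = 33 + 0, so Z = 2.
A = 4 and Z = 2 is ⁴₂He — an alpha particle.

alpha particle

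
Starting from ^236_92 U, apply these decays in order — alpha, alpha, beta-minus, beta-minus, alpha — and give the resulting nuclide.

Start: (A, Z) = (236, 92).
After α: (232, 90).
After α: (228, 88).
After β⁻: (228, 89).
After β⁻: (228, 90).
After α: (224, 88).
Z = 88 is radium.

Ra-224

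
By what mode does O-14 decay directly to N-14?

ΔA = 14 − 14 = 0; ΔZ = 7 − 8 = -1.
A is unchanged and Z drops by 1 — a proton has become a neutron (β⁺ emission or electron capture).

beta-plus decay or electron capture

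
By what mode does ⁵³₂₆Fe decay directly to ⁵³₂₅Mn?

ΔA = 53 − 53 = 0; ΔZ = 25 − 26 = -1.
A is unchanged and Z drops by 1 — a proton has become a neutron (β⁺ emission or electron capture).

beta-plus decay or electron capture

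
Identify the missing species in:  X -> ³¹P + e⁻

Conserve mass number: A = 31 + 0, so A = 31.
Conserve atomic number: Z = 15 − 1, so Z = 14.
Z = 14 is silicon, so the species is ³¹Si.

Si-31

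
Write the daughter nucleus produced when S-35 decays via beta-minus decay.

Cl-35

Beta-minus decay: mass number changes by +0, atomic number by +1.
A: 35 = 35; Z: 16 + 1 = 17.
Z = 17 is chlorine, so the daughter is Cl-35.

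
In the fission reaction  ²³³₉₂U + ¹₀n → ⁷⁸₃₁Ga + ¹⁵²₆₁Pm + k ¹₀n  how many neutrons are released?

4

Conserve mass number: 234 = 78 + 152 + k, so k = 234 − 230 = 4.
Check atomic number: 92 = 31 + 61 + 0 = 92. ✓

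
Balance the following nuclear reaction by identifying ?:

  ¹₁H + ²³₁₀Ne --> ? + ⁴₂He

F-20

Conserve mass number: 1 + 23 = A + 4, so A = 20.
Conserve atomic number: 1 + 10 = Z + 2, so Z = 9.
Z = 9 is fluorine, so the species is ²⁰₉F.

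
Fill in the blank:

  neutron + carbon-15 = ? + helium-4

Conserve mass number: 1 + 15 = A + 4, so A = 12.
Conserve atomic number: 0 + 6 = Z + 2, so Z = 4.
Z = 4 is beryllium, so the species is beryllium-12.

Be-12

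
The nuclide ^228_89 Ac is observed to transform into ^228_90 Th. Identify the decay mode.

ΔA = 228 − 228 = 0; ΔZ = 90 − 89 = +1.
A is unchanged and Z rises by 1 — a neutron has become a proton (β⁻ decay).

beta-minus decay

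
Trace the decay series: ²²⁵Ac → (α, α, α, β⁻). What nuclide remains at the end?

Po-213

Start: (A, Z) = (225, 89).
After α: (221, 87).
After α: (217, 85).
After α: (213, 83).
After β⁻: (213, 84).
Z = 84 is polonium.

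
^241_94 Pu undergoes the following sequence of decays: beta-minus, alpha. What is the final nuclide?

Start: (A, Z) = (241, 94).
After β⁻: (241, 95).
After α: (237, 93).
Z = 93 is neptunium.

Np-237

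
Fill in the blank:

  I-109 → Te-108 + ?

Conserve mass number: 109 = 108 + A, so A = 1.
Conserve atomic number: 53 = 52 + Z, so Z = 1.
A = 1 and Z = 1 is H-1 — a proton.

proton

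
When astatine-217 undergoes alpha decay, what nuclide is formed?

Alpha decay: mass number changes by -4, atomic number by -2.
A: 217 − 4 = 213; Z: 85 − 2 = 83.
Z = 83 is bismuth, so the daughter is bismuth-213.

Bi-213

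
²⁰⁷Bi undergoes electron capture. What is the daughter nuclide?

Electron capture: mass number changes by +0, atomic number by -1.
A: 207 = 207; Z: 83 − 1 = 82.
Z = 82 is lead, so the daughter is ²⁰⁷Pb.

Pb-207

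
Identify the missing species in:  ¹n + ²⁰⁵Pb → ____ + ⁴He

Hg-202

Conserve mass number: 1 + 205 = A + 4, so A = 202.
Conserve atomic number: 0 + 82 = Z + 2, so Z = 80.
Z = 80 is mercury, so the species is ²⁰²Hg.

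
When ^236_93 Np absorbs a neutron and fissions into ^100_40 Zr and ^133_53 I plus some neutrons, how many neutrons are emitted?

4

Conserve mass number: 237 = 100 + 133 + k, so k = 237 − 233 = 4.
Check atomic number: 93 = 40 + 53 + 0 = 93. ✓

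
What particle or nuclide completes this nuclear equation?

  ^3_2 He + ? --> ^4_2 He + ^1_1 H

Conserve mass number: 3 + A = 4 + 1, so A = 2.
Conserve atomic number: 2 + Z = 2 + 1, so Z = 1.
A = 2 and Z = 1 is ^2_1 H — a deuteron.

deuteron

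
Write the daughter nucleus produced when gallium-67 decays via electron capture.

Electron capture: mass number changes by +0, atomic number by -1.
A: 67 = 67; Z: 31 − 1 = 30.
Z = 30 is zinc, so the daughter is zinc-67.

Zn-67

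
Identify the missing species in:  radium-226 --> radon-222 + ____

Conserve mass number: 226 = 222 + A, so A = 4.
Conserve atomic number: 88 = 86 + Z, so Z = 2.
A = 4 and Z = 2 is helium-4 — an alpha particle.

alpha particle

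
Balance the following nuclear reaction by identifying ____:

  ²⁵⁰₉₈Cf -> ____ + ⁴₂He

Cm-246

Conserve mass number: 250 = A + 4, so A = 246.
Conserve atomic number: 98 = Z + 2, so Z = 96.
Z = 96 is curium, so the species is ²⁴⁶₉₆Cm.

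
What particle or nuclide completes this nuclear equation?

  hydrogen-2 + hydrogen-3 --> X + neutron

Conserve mass number: 2 + 3 = A + 1, so A = 4.
Conserve atomic number: 1 + 1 = Z + 0, so Z = 2.
A = 4 and Z = 2 is helium-4 — an alpha particle.

He-4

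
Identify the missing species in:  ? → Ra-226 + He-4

Th-230

Conserve mass number: A = 226 + 4, so A = 230.
Conserve atomic number: Z = 88 + 2, so Z = 90.
Z = 90 is thorium, so the species is Th-230.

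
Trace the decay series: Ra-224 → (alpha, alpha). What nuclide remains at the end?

Po-216

Start: (A, Z) = (224, 88).
After α: (220, 86).
After α: (216, 84).
Z = 84 is polonium.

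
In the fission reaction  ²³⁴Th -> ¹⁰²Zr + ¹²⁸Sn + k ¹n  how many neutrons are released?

Conserve mass number: 234 = 102 + 128 + k, so k = 234 − 230 = 4.
Check atomic number: 90 = 40 + 50 + 0 = 90. ✓

4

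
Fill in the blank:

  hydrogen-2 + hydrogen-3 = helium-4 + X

Conserve mass number: 2 + 3 = 4 + A, so A = 1.
Conserve atomic number: 1 + 1 = 2 + Z, so Z = 0.
A = 1 and Z = 0 is neutron — a neutron.

neutron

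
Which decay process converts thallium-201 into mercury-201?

ΔA = 201 − 201 = 0; ΔZ = 80 − 81 = -1.
A is unchanged and Z drops by 1 — a proton has become a neutron (β⁺ emission or electron capture).

beta-plus decay or electron capture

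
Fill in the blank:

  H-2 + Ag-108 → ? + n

Conserve mass number: 2 + 108 = A + 1, so A = 109.
Conserve atomic number: 1 + 47 = Z + 0, so Z = 48.
Z = 48 is cadmium, so the species is Cd-109.

Cd-109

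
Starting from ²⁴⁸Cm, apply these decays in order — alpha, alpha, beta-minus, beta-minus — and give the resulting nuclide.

Pu-240

Start: (A, Z) = (248, 96).
After α: (244, 94).
After α: (240, 92).
After β⁻: (240, 93).
After β⁻: (240, 94).
Z = 94 is plutonium.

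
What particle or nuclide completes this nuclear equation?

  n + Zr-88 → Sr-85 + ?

Conserve mass number: 1 + 88 = 85 + A, so A = 4.
Conserve atomic number: 0 + 40 = 38 + Z, so Z = 2.
A = 4 and Z = 2 is He-4 — an alpha particle.

alpha particle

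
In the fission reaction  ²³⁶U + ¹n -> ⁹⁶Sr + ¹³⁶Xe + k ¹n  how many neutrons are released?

Conserve mass number: 237 = 96 + 136 + k, so k = 237 − 232 = 5.
Check atomic number: 92 = 38 + 54 + 0 = 92. ✓

5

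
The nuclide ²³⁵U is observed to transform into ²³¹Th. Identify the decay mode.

alpha decay

ΔA = 231 − 235 = -4; ΔZ = 90 − 92 = -2.
A drops by 4 and Z drops by 2 — the signature of alpha emission.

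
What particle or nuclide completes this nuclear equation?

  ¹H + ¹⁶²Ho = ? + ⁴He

Conserve mass number: 1 + 162 = A + 4, so A = 159.
Conserve atomic number: 1 + 67 = Z + 2, so Z = 66.
Z = 66 is dysprosium, so the species is ¹⁵⁹Dy.

Dy-159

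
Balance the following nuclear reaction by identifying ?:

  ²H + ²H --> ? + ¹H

H-3

Conserve mass number: 2 + 2 = A + 1, so A = 3.
Conserve atomic number: 1 + 1 = Z + 1, so Z = 1.
A = 3 and Z = 1 is ³H — a triton.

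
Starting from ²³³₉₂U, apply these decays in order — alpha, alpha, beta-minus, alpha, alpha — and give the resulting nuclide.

Start: (A, Z) = (233, 92).
After α: (229, 90).
After α: (225, 88).
After β⁻: (225, 89).
After α: (221, 87).
After α: (217, 85).
Z = 85 is astatine.

At-217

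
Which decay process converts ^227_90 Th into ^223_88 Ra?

ΔA = 223 − 227 = -4; ΔZ = 88 − 90 = -2.
A drops by 4 and Z drops by 2 — the signature of alpha emission.

alpha decay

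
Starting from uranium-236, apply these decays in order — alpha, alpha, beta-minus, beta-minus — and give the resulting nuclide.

Start: (A, Z) = (236, 92).
After α: (232, 90).
After α: (228, 88).
After β⁻: (228, 89).
After β⁻: (228, 90).
Z = 90 is thorium.

Th-228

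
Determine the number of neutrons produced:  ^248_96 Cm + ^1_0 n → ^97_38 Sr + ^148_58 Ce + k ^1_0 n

4

Conserve mass number: 249 = 97 + 148 + k, so k = 249 − 245 = 4.
Check atomic number: 96 = 38 + 58 + 0 = 96. ✓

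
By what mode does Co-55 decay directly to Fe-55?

ΔA = 55 − 55 = 0; ΔZ = 26 − 27 = -1.
A is unchanged and Z drops by 1 — a proton has become a neutron (β⁺ emission or electron capture).

beta-plus decay or electron capture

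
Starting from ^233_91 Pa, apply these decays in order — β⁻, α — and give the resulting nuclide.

Start: (A, Z) = (233, 91).
After β⁻: (233, 92).
After α: (229, 90).
Z = 90 is thorium.

Th-229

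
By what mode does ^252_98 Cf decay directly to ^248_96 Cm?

ΔA = 248 − 252 = -4; ΔZ = 96 − 98 = -2.
A drops by 4 and Z drops by 2 — the signature of alpha emission.

alpha decay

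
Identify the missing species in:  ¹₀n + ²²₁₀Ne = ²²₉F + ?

proton

Conserve mass number: 1 + 22 = 22 + A, so A = 1.
Conserve atomic number: 0 + 10 = 9 + Z, so Z = 1.
A = 1 and Z = 1 is ¹₁H — a proton.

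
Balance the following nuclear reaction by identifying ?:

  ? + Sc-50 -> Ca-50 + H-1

Conserve mass number: A + 50 = 50 + 1, so A = 1.
Conserve atomic number: Z + 21 = 20 + 1, so Z = 0.
A = 1 and Z = 0 is n — a neutron.

neutron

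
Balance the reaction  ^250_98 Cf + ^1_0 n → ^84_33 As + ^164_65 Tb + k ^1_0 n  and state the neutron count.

Conserve mass number: 251 = 84 + 164 + k, so k = 251 − 248 = 3.
Check atomic number: 98 = 33 + 65 + 0 = 98. ✓

3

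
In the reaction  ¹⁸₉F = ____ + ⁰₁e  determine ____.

O-18

Conserve mass number: 18 = A + 0, so A = 18.
Conserve atomic number: 9 = Z + 1, so Z = 8.
Z = 8 is oxygen, so the species is ¹⁸₈O.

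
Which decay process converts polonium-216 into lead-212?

ΔA = 212 − 216 = -4; ΔZ = 82 − 84 = -2.
A drops by 4 and Z drops by 2 — the signature of alpha emission.

alpha decay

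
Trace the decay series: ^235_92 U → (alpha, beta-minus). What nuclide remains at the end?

Pa-231

Start: (A, Z) = (235, 92).
After α: (231, 90).
After β⁻: (231, 91).
Z = 91 is protactinium.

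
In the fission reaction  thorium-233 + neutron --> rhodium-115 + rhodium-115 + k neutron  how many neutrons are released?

Conserve mass number: 234 = 115 + 115 + k, so k = 234 − 230 = 4.
Check atomic number: 90 = 45 + 45 + 0 = 90. ✓

4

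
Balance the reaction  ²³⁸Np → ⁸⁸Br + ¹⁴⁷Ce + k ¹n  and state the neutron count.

3

Conserve mass number: 238 = 88 + 147 + k, so k = 238 − 235 = 3.
Check atomic number: 93 = 35 + 58 + 0 = 93. ✓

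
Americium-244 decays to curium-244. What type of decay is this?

beta-minus decay

ΔA = 244 − 244 = 0; ΔZ = 96 − 95 = +1.
A is unchanged and Z rises by 1 — a neutron has become a proton (β⁻ decay).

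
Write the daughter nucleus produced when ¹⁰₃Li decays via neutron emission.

Li-9

Neutron emission: mass number changes by -1, atomic number by +0.
A: 10 − 1 = 9; Z: 3 = 3.
Z = 3 is lithium, so the daughter is ⁹₃Li.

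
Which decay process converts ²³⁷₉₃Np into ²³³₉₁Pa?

ΔA = 233 − 237 = -4; ΔZ = 91 − 93 = -2.
A drops by 4 and Z drops by 2 — the signature of alpha emission.

alpha decay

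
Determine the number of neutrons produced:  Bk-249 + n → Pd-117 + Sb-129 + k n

Conserve mass number: 250 = 117 + 129 + k, so k = 250 − 246 = 4.
Check atomic number: 97 = 46 + 51 + 0 = 97. ✓

4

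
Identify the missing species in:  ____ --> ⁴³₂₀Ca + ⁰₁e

Conserve mass number: A = 43 + 0, so A = 43.
Conserve atomic number: Z = 20 + 1, so Z = 21.
Z = 21 is scandium, so the species is ⁴³₂₁Sc.

Sc-43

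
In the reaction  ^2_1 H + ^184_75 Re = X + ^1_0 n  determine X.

Os-185

Conserve mass number: 2 + 184 = A + 1, so A = 185.
Conserve atomic number: 1 + 75 = Z + 0, so Z = 76.
Z = 76 is osmium, so the species is ^185_76 Os.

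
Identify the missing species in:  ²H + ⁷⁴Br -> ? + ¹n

Conserve mass number: 2 + 74 = A + 1, so A = 75.
Conserve atomic number: 1 + 35 = Z + 0, so Z = 36.
Z = 36 is krypton, so the species is ⁷⁵Kr.

Kr-75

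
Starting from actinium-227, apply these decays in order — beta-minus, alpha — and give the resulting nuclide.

Start: (A, Z) = (227, 89).
After β⁻: (227, 90).
After α: (223, 88).
Z = 88 is radium.

Ra-223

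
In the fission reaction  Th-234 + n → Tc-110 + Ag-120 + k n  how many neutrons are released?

Conserve mass number: 235 = 110 + 120 + k, so k = 235 − 230 = 5.
Check atomic number: 90 = 43 + 47 + 0 = 90. ✓

5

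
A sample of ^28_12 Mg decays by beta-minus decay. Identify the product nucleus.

Beta-minus decay: mass number changes by +0, atomic number by +1.
A: 28 = 28; Z: 12 + 1 = 13.
Z = 13 is aluminium, so the daughter is ^28_13 Al.

Al-28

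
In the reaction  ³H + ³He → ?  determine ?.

Conserve mass number: 3 + 3 = A, so A = 6.
Conserve atomic number: 1 + 2 = Z, so Z = 3.
Z = 3 is lithium, so the species is ⁶Li.

Li-6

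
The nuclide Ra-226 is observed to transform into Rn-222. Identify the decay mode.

ΔA = 222 − 226 = -4; ΔZ = 86 − 88 = -2.
A drops by 4 and Z drops by 2 — the signature of alpha emission.

alpha decay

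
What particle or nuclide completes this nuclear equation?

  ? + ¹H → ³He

deuteron

Conserve mass number: A + 1 = 3, so A = 2.
Conserve atomic number: Z + 1 = 2, so Z = 1.
A = 2 and Z = 1 is ²H — a deuteron.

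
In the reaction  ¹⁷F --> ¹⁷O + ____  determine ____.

positron

Conserve mass number: 17 = 17 + A, so A = 0.
Conserve atomic number: 9 = 8 + Z, so Z = 1.
A = 0 and Z = 1 is e⁺ — a positron.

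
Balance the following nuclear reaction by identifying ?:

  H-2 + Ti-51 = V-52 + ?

neutron

Conserve mass number: 2 + 51 = 52 + A, so A = 1.
Conserve atomic number: 1 + 22 = 23 + Z, so Z = 0.
A = 1 and Z = 0 is n — a neutron.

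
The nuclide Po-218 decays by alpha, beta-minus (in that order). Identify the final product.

Start: (A, Z) = (218, 84).
After α: (214, 82).
After β⁻: (214, 83).
Z = 83 is bismuth.

Bi-214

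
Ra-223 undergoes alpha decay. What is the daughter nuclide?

Alpha decay: mass number changes by -4, atomic number by -2.
A: 223 − 4 = 219; Z: 88 − 2 = 86.
Z = 86 is radon, so the daughter is Rn-219.

Rn-219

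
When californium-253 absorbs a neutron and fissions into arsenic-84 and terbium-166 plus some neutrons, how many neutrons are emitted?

4

Conserve mass number: 254 = 84 + 166 + k, so k = 254 − 250 = 4.
Check atomic number: 98 = 33 + 65 + 0 = 98. ✓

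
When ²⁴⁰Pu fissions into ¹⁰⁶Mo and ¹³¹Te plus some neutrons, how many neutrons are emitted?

Conserve mass number: 240 = 106 + 131 + k, so k = 240 − 237 = 3.
Check atomic number: 94 = 42 + 52 + 0 = 94. ✓

3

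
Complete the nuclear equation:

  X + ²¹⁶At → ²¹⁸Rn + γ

Conserve mass number: A + 216 = 218 + 0, so A = 2.
Conserve atomic number: Z + 85 = 86 + 0, so Z = 1.
A = 2 and Z = 1 is ²H — a deuteron.

deuteron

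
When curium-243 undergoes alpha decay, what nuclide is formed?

Alpha decay: mass number changes by -4, atomic number by -2.
A: 243 − 4 = 239; Z: 96 − 2 = 94.
Z = 94 is plutonium, so the daughter is plutonium-239.

Pu-239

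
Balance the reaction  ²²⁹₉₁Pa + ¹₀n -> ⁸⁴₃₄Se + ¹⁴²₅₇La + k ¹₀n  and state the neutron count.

Conserve mass number: 230 = 84 + 142 + k, so k = 230 − 226 = 4.
Check atomic number: 91 = 34 + 57 + 0 = 91. ✓

4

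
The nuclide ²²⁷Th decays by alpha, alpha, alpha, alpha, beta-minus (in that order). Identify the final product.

Bi-211

Start: (A, Z) = (227, 90).
After α: (223, 88).
After α: (219, 86).
After α: (215, 84).
After α: (211, 82).
After β⁻: (211, 83).
Z = 83 is bismuth.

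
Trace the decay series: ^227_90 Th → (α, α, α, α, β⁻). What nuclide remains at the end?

Start: (A, Z) = (227, 90).
After α: (223, 88).
After α: (219, 86).
After α: (215, 84).
After α: (211, 82).
After β⁻: (211, 83).
Z = 83 is bismuth.

Bi-211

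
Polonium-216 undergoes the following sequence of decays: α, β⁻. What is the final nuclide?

Bi-212

Start: (A, Z) = (216, 84).
After α: (212, 82).
After β⁻: (212, 83).
Z = 83 is bismuth.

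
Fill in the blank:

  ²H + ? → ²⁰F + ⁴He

Ne-22

Conserve mass number: 2 + A = 20 + 4, so A = 22.
Conserve atomic number: 1 + Z = 9 + 2, so Z = 10.
Z = 10 is neon, so the species is ²²Ne.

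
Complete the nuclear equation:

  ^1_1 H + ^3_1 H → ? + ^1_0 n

He-3

Conserve mass number: 1 + 3 = A + 1, so A = 3.
Conserve atomic number: 1 + 1 = Z + 0, so Z = 2.
Z = 2 is helium, so the species is ^3_2 He.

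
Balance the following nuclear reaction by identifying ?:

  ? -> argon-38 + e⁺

K-38

Conserve mass number: A = 38 + 0, so A = 38.
Conserve atomic number: Z = 18 + 1, so Z = 19.
Z = 19 is potassium, so the species is potassium-38.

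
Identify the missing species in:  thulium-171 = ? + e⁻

Yb-171

Conserve mass number: 171 = A + 0, so A = 171.
Conserve atomic number: 69 = Z − 1, so Z = 70.
Z = 70 is ytterbium, so the species is ytterbium-171.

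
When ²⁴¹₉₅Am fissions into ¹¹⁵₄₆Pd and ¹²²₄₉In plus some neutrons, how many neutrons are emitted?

Conserve mass number: 241 = 115 + 122 + k, so k = 241 − 237 = 4.
Check atomic number: 95 = 46 + 49 + 0 = 95. ✓

4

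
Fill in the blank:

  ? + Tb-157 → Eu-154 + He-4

neutron

Conserve mass number: A + 157 = 154 + 4, so A = 1.
Conserve atomic number: Z + 65 = 63 + 2, so Z = 0.
A = 1 and Z = 0 is n — a neutron.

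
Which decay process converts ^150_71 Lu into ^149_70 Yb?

proton emission

ΔA = 149 − 150 = -1; ΔZ = 70 − 71 = -1.
A drops by 1 and Z drops by 1 — a proton was emitted.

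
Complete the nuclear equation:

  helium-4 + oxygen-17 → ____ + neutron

Conserve mass number: 4 + 17 = A + 1, so A = 20.
Conserve atomic number: 2 + 8 = Z + 0, so Z = 10.
Z = 10 is neon, so the species is neon-20.

Ne-20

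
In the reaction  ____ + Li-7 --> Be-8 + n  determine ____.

Conserve mass number: A + 7 = 8 + 1, so A = 2.
Conserve atomic number: Z + 3 = 4 + 0, so Z = 1.
A = 2 and Z = 1 is H-2 — a deuteron.

deuteron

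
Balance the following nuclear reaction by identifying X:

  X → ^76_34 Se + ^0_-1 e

As-76

Conserve mass number: A = 76 + 0, so A = 76.
Conserve atomic number: Z = 34 − 1, so Z = 33.
Z = 33 is arsenic, so the species is ^76_33 As.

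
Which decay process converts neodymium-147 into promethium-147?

ΔA = 147 − 147 = 0; ΔZ = 61 − 60 = +1.
A is unchanged and Z rises by 1 — a neutron has become a proton (β⁻ decay).

beta-minus decay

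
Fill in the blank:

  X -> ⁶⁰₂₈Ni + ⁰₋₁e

Co-60

Conserve mass number: A = 60 + 0, so A = 60.
Conserve atomic number: Z = 28 − 1, so Z = 27.
Z = 27 is cobalt, so the species is ⁶⁰₂₇Co.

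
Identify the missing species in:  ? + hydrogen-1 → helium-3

Conserve mass number: A + 1 = 3, so A = 2.
Conserve atomic number: Z + 1 = 2, so Z = 1.
A = 2 and Z = 1 is hydrogen-2 — a deuteron.

deuteron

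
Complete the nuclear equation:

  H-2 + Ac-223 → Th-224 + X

Conserve mass number: 2 + 223 = 224 + A, so A = 1.
Conserve atomic number: 1 + 89 = 90 + Z, so Z = 0.
A = 1 and Z = 0 is n — a neutron.

neutron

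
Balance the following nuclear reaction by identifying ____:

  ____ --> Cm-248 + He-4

Cf-252

Conserve mass number: A = 248 + 4, so A = 252.
Conserve atomic number: Z = 96 + 2, so Z = 98.
Z = 98 is californium, so the species is Cf-252.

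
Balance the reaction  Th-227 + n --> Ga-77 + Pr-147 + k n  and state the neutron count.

4

Conserve mass number: 228 = 77 + 147 + k, so k = 228 − 224 = 4.
Check atomic number: 90 = 31 + 59 + 0 = 90. ✓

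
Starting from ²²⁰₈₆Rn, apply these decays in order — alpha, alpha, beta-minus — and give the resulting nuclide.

Bi-212

Start: (A, Z) = (220, 86).
After α: (216, 84).
After α: (212, 82).
After β⁻: (212, 83).
Z = 83 is bismuth.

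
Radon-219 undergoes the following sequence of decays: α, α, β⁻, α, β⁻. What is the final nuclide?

Start: (A, Z) = (219, 86).
After α: (215, 84).
After α: (211, 82).
After β⁻: (211, 83).
After α: (207, 81).
After β⁻: (207, 82).
Z = 82 is lead.

Pb-207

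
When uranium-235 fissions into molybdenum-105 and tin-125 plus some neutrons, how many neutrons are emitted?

5

Conserve mass number: 235 = 105 + 125 + k, so k = 235 − 230 = 5.
Check atomic number: 92 = 42 + 50 + 0 = 92. ✓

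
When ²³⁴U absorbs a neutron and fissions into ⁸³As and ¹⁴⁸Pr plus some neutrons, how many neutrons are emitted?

4

Conserve mass number: 235 = 83 + 148 + k, so k = 235 − 231 = 4.
Check atomic number: 92 = 33 + 59 + 0 = 92. ✓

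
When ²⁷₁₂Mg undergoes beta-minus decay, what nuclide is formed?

Beta-minus decay: mass number changes by +0, atomic number by +1.
A: 27 = 27; Z: 12 + 1 = 13.
Z = 13 is aluminium, so the daughter is ²⁷₁₃Al.

Al-27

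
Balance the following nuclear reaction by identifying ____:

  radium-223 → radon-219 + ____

alpha particle

Conserve mass number: 223 = 219 + A, so A = 4.
Conserve atomic number: 88 = 86 + Z, so Z = 2.
A = 4 and Z = 2 is helium-4 — an alpha particle.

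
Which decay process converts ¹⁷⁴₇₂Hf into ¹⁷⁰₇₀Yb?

ΔA = 170 − 174 = -4; ΔZ = 70 − 72 = -2.
A drops by 4 and Z drops by 2 — the signature of alpha emission.

alpha decay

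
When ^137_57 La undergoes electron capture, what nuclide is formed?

Electron capture: mass number changes by +0, atomic number by -1.
A: 137 = 137; Z: 57 − 1 = 56.
Z = 56 is barium, so the daughter is ^137_56 Ba.

Ba-137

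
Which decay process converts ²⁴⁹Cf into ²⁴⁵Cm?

ΔA = 245 − 249 = -4; ΔZ = 96 − 98 = -2.
A drops by 4 and Z drops by 2 — the signature of alpha emission.

alpha decay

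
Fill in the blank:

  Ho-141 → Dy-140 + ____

Conserve mass number: 141 = 140 + A, so A = 1.
Conserve atomic number: 67 = 66 + Z, so Z = 1.
A = 1 and Z = 1 is H-1 — a proton.

proton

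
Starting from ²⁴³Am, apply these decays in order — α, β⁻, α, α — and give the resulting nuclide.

Th-231

Start: (A, Z) = (243, 95).
After α: (239, 93).
After β⁻: (239, 94).
After α: (235, 92).
After α: (231, 90).
Z = 90 is thorium.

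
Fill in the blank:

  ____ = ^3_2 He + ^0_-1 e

Conserve mass number: A = 3 + 0, so A = 3.
Conserve atomic number: Z = 2 − 1, so Z = 1.
A = 3 and Z = 1 is ^3_1 H — a triton.

H-3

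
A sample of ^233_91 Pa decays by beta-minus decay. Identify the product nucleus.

Beta-minus decay: mass number changes by +0, atomic number by +1.
A: 233 = 233; Z: 91 + 1 = 92.
Z = 92 is uranium, so the daughter is ^233_92 U.

U-233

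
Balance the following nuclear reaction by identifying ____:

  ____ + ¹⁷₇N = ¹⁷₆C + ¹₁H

neutron

Conserve mass number: A + 17 = 17 + 1, so A = 1.
Conserve atomic number: Z + 7 = 6 + 1, so Z = 0.
A = 1 and Z = 0 is ¹₀n — a neutron.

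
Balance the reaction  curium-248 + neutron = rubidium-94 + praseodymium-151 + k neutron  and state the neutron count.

4

Conserve mass number: 249 = 94 + 151 + k, so k = 249 − 245 = 4.
Check atomic number: 96 = 37 + 59 + 0 = 96. ✓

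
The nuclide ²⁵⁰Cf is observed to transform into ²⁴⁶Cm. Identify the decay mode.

alpha decay

ΔA = 246 − 250 = -4; ΔZ = 96 − 98 = -2.
A drops by 4 and Z drops by 2 — the signature of alpha emission.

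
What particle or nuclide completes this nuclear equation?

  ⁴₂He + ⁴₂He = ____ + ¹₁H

Li-7

Conserve mass number: 4 + 4 = A + 1, so A = 7.
Conserve atomic number: 2 + 2 = Z + 1, so Z = 3.
Z = 3 is lithium, so the species is ⁷₃Li.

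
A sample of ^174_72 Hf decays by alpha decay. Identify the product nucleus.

Alpha decay: mass number changes by -4, atomic number by -2.
A: 174 − 4 = 170; Z: 72 − 2 = 70.
Z = 70 is ytterbium, so the daughter is ^170_70 Yb.

Yb-170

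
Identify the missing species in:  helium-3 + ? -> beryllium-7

alpha particle

Conserve mass number: 3 + A = 7, so A = 4.
Conserve atomic number: 2 + Z = 4, so Z = 2.
A = 4 and Z = 2 is helium-4 — an alpha particle.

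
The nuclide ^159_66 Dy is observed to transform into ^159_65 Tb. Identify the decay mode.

ΔA = 159 − 159 = 0; ΔZ = 65 − 66 = -1.
A is unchanged and Z drops by 1 — a proton has become a neutron (β⁺ emission or electron capture).

beta-plus decay or electron capture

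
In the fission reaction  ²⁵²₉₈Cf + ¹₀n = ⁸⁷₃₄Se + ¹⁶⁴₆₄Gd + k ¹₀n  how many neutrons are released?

2

Conserve mass number: 253 = 87 + 164 + k, so k = 253 − 251 = 2.
Check atomic number: 98 = 34 + 64 + 0 = 98. ✓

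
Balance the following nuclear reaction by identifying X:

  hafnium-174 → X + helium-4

Yb-170

Conserve mass number: 174 = A + 4, so A = 170.
Conserve atomic number: 72 = Z + 2, so Z = 70.
Z = 70 is ytterbium, so the species is ytterbium-170.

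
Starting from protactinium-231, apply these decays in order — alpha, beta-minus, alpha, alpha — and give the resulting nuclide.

Start: (A, Z) = (231, 91).
After α: (227, 89).
After β⁻: (227, 90).
After α: (223, 88).
After α: (219, 86).
Z = 86 is radon.

Rn-219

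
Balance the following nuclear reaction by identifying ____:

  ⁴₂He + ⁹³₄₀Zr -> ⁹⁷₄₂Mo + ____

Conserve mass number: 4 + 93 = 97 + A, so A = 0.
Conserve atomic number: 2 + 40 = 42 + Z, so Z = 0.
A = 0 and Z = 0 is ⁰₀γ — a gamma ray.

gamma ray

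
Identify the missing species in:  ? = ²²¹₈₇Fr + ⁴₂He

Ac-225

Conserve mass number: A = 221 + 4, so A = 225.
Conserve atomic number: Z = 87 + 2, so Z = 89.
Z = 89 is actinium, so the species is ²²⁵₈₉Ac.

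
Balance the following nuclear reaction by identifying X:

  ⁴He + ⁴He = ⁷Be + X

Conserve mass number: 4 + 4 = 7 + A, so A = 1.
Conserve atomic number: 2 + 2 = 4 + Z, so Z = 0.
A = 1 and Z = 0 is ¹n — a neutron.

neutron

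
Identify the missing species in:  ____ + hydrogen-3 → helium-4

proton

Conserve mass number: A + 3 = 4, so A = 1.
Conserve atomic number: Z + 1 = 2, so Z = 1.
A = 1 and Z = 1 is hydrogen-1 — a proton.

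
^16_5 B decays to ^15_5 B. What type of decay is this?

ΔA = 15 − 16 = -1; ΔZ = 5 − 5 = +0.
A drops by 1 with Z unchanged — a neutron was emitted.

neutron emission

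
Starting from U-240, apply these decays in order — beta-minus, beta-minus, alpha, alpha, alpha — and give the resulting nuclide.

Ra-228

Start: (A, Z) = (240, 92).
After β⁻: (240, 93).
After β⁻: (240, 94).
After α: (236, 92).
After α: (232, 90).
After α: (228, 88).
Z = 88 is radium.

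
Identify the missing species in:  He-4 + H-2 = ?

Conserve mass number: 4 + 2 = A, so A = 6.
Conserve atomic number: 2 + 1 = Z, so Z = 3.
Z = 3 is lithium, so the species is Li-6.

Li-6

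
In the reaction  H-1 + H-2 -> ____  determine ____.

He-3

Conserve mass number: 1 + 2 = A, so A = 3.
Conserve atomic number: 1 + 1 = Z, so Z = 2.
Z = 2 is helium, so the species is He-3.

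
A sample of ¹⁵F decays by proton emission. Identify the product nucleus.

Proton emission: mass number changes by -1, atomic number by -1.
A: 15 − 1 = 14; Z: 9 − 1 = 8.
Z = 8 is oxygen, so the daughter is ¹⁴O.

O-14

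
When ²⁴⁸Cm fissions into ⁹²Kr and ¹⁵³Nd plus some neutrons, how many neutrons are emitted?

Conserve mass number: 248 = 92 + 153 + k, so k = 248 − 245 = 3.
Check atomic number: 96 = 36 + 60 + 0 = 96. ✓

3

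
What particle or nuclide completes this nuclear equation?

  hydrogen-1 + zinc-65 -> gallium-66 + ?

gamma ray

Conserve mass number: 1 + 65 = 66 + A, so A = 0.
Conserve atomic number: 1 + 30 = 31 + Z, so Z = 0.
A = 0 and Z = 0 is γ — a gamma ray.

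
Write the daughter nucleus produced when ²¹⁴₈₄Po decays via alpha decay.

Alpha decay: mass number changes by -4, atomic number by -2.
A: 214 − 4 = 210; Z: 84 − 2 = 82.
Z = 82 is lead, so the daughter is ²¹⁰₈₂Pb.

Pb-210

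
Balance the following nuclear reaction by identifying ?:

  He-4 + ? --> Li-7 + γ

triton

Conserve mass number: 4 + A = 7 + 0, so A = 3.
Conserve atomic number: 2 + Z = 3 + 0, so Z = 1.
A = 3 and Z = 1 is H-3 — a triton.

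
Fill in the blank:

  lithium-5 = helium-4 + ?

Conserve mass number: 5 = 4 + A, so A = 1.
Conserve atomic number: 3 = 2 + Z, so Z = 1.
A = 1 and Z = 1 is hydrogen-1 — a proton.

proton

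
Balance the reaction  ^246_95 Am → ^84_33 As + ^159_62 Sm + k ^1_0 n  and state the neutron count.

Conserve mass number: 246 = 84 + 159 + k, so k = 246 − 243 = 3.
Check atomic number: 95 = 33 + 62 + 0 = 95. ✓

3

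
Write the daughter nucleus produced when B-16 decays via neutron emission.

B-15

Neutron emission: mass number changes by -1, atomic number by +0.
A: 16 − 1 = 15; Z: 5 = 5.
Z = 5 is boron, so the daughter is B-15.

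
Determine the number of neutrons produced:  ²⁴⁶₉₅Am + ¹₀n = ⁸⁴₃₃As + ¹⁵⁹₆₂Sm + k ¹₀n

Conserve mass number: 247 = 84 + 159 + k, so k = 247 − 243 = 4.
Check atomic number: 95 = 33 + 62 + 0 = 95. ✓

4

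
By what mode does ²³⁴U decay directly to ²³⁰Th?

alpha decay

ΔA = 230 − 234 = -4; ΔZ = 90 − 92 = -2.
A drops by 4 and Z drops by 2 — the signature of alpha emission.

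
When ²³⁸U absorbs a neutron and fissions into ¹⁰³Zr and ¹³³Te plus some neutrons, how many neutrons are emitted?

Conserve mass number: 239 = 103 + 133 + k, so k = 239 − 236 = 3.
Check atomic number: 92 = 40 + 52 + 0 = 92. ✓

3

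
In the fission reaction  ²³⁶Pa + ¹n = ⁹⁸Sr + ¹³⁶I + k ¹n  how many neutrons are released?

Conserve mass number: 237 = 98 + 136 + k, so k = 237 − 234 = 3.
Check atomic number: 91 = 38 + 53 + 0 = 91. ✓

3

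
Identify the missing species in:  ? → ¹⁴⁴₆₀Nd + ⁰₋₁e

Conserve mass number: A = 144 + 0, so A = 144.
Conserve atomic number: Z = 60 − 1, so Z = 59.
Z = 59 is praseodymium, so the species is ¹⁴⁴₅₉Pr.

Pr-144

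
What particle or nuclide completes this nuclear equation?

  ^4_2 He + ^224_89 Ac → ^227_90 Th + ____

proton

Conserve mass number: 4 + 224 = 227 + A, so A = 1.
Conserve atomic number: 2 + 89 = 90 + Z, so Z = 1.
A = 1 and Z = 1 is ^1_1 H — a proton.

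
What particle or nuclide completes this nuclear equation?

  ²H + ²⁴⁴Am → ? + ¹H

Conserve mass number: 2 + 244 = A + 1, so A = 245.
Conserve atomic number: 1 + 95 = Z + 1, so Z = 95.
Z = 95 is americium, so the species is ²⁴⁵Am.

Am-245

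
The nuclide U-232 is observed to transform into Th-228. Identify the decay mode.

ΔA = 228 − 232 = -4; ΔZ = 90 − 92 = -2.
A drops by 4 and Z drops by 2 — the signature of alpha emission.

alpha decay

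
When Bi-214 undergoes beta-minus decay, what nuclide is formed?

Po-214

Beta-minus decay: mass number changes by +0, atomic number by +1.
A: 214 = 214; Z: 83 + 1 = 84.
Z = 84 is polonium, so the daughter is Po-214.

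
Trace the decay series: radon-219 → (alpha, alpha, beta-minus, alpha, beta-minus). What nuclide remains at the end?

Start: (A, Z) = (219, 86).
After α: (215, 84).
After α: (211, 82).
After β⁻: (211, 83).
After α: (207, 81).
After β⁻: (207, 82).
Z = 82 is lead.

Pb-207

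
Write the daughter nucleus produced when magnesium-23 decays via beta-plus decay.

Na-23

Beta-plus decay: mass number changes by +0, atomic number by -1.
A: 23 = 23; Z: 12 − 1 = 11.
Z = 11 is sodium, so the daughter is sodium-23.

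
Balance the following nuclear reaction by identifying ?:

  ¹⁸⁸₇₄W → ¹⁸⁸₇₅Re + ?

Conserve mass number: 188 = 188 + A, so A = 0.
Conserve atomic number: 74 = 75 + Z, so Z = -1.
A = 0 and Z = -1 is ⁰₋₁e — a beta-minus particle.

beta-minus particle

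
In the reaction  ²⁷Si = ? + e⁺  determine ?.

Al-27

Conserve mass number: 27 = A + 0, so A = 27.
Conserve atomic number: 14 = Z + 1, so Z = 13.
Z = 13 is aluminium, so the species is ²⁷Al.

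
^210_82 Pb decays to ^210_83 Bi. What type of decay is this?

beta-minus decay

ΔA = 210 − 210 = 0; ΔZ = 83 − 82 = +1.
A is unchanged and Z rises by 1 — a neutron has become a proton (β⁻ decay).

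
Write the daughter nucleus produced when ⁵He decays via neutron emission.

He-4

Neutron emission: mass number changes by -1, atomic number by +0.
A: 5 − 1 = 4; Z: 2 = 2.
Z = 2 is helium, so the daughter is ⁴He.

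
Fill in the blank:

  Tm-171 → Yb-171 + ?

beta-minus particle

Conserve mass number: 171 = 171 + A, so A = 0.
Conserve atomic number: 69 = 70 + Z, so Z = -1.
A = 0 and Z = -1 is e⁻ — a beta-minus particle.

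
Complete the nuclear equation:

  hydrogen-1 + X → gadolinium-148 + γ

Eu-147

Conserve mass number: 1 + A = 148 + 0, so A = 147.
Conserve atomic number: 1 + Z = 64 + 0, so Z = 63.
Z = 63 is europium, so the species is europium-147.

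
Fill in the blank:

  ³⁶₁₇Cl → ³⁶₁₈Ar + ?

beta-minus particle

Conserve mass number: 36 = 36 + A, so A = 0.
Conserve atomic number: 17 = 18 + Z, so Z = -1.
A = 0 and Z = -1 is ⁰₋₁e — a beta-minus particle.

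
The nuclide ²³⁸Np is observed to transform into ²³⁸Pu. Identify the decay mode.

beta-minus decay

ΔA = 238 − 238 = 0; ΔZ = 94 − 93 = +1.
A is unchanged and Z rises by 1 — a neutron has become a proton (β⁻ decay).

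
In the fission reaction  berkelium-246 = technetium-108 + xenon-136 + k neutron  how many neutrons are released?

Conserve mass number: 246 = 108 + 136 + k, so k = 246 − 244 = 2.
Check atomic number: 97 = 43 + 54 + 0 = 97. ✓

2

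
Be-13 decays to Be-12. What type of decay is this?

ΔA = 12 − 13 = -1; ΔZ = 4 − 4 = +0.
A drops by 1 with Z unchanged — a neutron was emitted.

neutron emission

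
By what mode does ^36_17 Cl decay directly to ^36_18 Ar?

beta-minus decay

ΔA = 36 − 36 = 0; ΔZ = 18 − 17 = +1.
A is unchanged and Z rises by 1 — a neutron has become a proton (β⁻ decay).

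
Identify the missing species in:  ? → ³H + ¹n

H-4

Conserve mass number: A = 3 + 1, so A = 4.
Conserve atomic number: Z = 1 + 0, so Z = 1.
Z = 1 is hydrogen, so the species is ⁴H.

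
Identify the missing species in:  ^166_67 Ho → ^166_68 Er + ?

Conserve mass number: 166 = 166 + A, so A = 0.
Conserve atomic number: 67 = 68 + Z, so Z = -1.
A = 0 and Z = -1 is ^0_-1 e — a beta-minus particle.

beta-minus particle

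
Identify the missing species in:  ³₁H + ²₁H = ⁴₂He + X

neutron

Conserve mass number: 3 + 2 = 4 + A, so A = 1.
Conserve atomic number: 1 + 1 = 2 + Z, so Z = 0.
A = 1 and Z = 0 is ¹₀n — a neutron.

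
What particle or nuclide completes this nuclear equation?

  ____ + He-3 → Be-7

alpha particle

Conserve mass number: A + 3 = 7, so A = 4.
Conserve atomic number: Z + 2 = 4, so Z = 2.
A = 4 and Z = 2 is He-4 — an alpha particle.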